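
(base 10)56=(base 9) 62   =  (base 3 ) 2002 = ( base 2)111000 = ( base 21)2E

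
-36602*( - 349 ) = 12774098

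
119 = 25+94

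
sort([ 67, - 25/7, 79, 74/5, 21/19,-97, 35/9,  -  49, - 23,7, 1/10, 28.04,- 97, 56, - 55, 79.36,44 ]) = [-97,-97,-55,-49,-23,- 25/7, 1/10,21/19, 35/9, 7, 74/5, 28.04,44, 56,67,79, 79.36 ]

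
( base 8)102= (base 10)66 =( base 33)20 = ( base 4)1002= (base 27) 2c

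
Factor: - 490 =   -  2^1*5^1 * 7^2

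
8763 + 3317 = 12080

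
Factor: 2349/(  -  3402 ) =-2^( - 1)*3^( - 1 )*7^( - 1)*29^1 = -29/42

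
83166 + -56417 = 26749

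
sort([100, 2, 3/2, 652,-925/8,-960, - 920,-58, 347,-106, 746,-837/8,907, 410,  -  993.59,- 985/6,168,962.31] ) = [ - 993.59,- 960, - 920, -985/6, -925/8, - 106 , - 837/8,-58, 3/2,2, 100,168, 347, 410,652,  746, 907 , 962.31] 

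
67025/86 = 779+ 31/86 = 779.36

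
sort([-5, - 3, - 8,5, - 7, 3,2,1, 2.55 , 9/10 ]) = [ - 8,-7,-5, - 3,9/10,  1,2,2.55,3, 5]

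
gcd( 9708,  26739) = 3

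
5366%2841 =2525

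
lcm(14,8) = 56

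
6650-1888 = 4762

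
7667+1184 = 8851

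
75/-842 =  - 1 + 767/842= - 0.09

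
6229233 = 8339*747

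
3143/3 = 1047 + 2/3 = 1047.67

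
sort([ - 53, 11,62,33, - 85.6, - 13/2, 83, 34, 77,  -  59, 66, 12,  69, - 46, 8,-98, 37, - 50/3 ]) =[-98,-85.6, - 59, - 53 , - 46, - 50/3 , - 13/2,  8,11, 12, 33, 34, 37,62, 66, 69,77,83 ]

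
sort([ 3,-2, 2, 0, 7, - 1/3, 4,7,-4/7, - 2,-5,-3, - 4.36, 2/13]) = [ - 5  ,- 4.36, - 3, - 2, - 2, - 4/7, - 1/3,0, 2/13,2,3, 4, 7, 7 ] 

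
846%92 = 18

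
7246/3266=3623/1633 = 2.22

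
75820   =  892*85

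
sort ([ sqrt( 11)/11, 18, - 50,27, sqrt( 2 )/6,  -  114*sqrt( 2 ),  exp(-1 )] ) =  [ - 114 *sqrt( 2),  -  50, sqrt(2 ) /6, sqrt( 11)/11, exp( - 1 ), 18, 27]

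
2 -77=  -75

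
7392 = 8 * 924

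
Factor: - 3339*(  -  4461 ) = 14895279 = 3^3*7^1 * 53^1*1487^1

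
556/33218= 278/16609= 0.02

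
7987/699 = 7987/699 = 11.43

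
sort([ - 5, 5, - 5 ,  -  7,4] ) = [ - 7,  -  5, - 5, 4,5 ]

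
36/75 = 12/25 = 0.48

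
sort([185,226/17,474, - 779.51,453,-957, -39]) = [ - 957, - 779.51,-39,226/17,185,453, 474]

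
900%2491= 900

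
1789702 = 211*8482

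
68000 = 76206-8206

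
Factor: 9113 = 13^1*701^1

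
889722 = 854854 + 34868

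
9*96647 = 869823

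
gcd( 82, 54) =2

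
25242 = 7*3606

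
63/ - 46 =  - 63/46 = -1.37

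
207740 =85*2444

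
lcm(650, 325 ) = 650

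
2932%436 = 316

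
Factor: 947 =947^1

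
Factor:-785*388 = - 2^2*5^1*97^1* 157^1 = -304580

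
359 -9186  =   - 8827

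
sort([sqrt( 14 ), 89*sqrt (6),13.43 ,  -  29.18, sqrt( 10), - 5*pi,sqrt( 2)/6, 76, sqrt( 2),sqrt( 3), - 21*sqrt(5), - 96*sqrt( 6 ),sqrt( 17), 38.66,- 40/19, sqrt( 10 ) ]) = [ - 96*sqrt( 6), - 21*sqrt( 5 ) , -29.18 ,-5*pi, - 40/19, sqrt(2)/6,sqrt( 2),sqrt( 3),sqrt( 10),sqrt ( 10 ),sqrt(14), sqrt( 17 ), 13.43, 38.66,  76,  89*sqrt( 6)] 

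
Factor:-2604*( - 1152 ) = 2999808 = 2^9*3^3*7^1*31^1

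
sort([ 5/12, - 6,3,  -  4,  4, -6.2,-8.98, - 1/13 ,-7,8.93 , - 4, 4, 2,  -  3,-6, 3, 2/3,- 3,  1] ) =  [ - 8.98,-7,- 6.2,-6,-6, - 4,-4, - 3, - 3, - 1/13, 5/12,2/3,1,2,3,  3, 4,  4,8.93] 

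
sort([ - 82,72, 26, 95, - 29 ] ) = [ -82, - 29, 26, 72, 95 ]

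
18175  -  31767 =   -  13592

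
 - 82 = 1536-1618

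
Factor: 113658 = 2^1* 3^1*19^1 * 997^1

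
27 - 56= - 29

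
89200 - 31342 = 57858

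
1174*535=628090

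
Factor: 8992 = 2^5*281^1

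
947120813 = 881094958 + 66025855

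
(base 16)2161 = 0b10000101100001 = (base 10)8545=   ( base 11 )6469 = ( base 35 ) 6Y5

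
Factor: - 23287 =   -  11^1*29^1*73^1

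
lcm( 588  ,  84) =588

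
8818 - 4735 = 4083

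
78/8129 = 78/8129 = 0.01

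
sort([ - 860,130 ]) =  [-860, 130 ]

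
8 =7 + 1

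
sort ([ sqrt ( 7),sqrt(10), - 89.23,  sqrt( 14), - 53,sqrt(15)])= [- 89.23, - 53 , sqrt(7), sqrt( 10), sqrt(14), sqrt( 15) ]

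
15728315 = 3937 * 3995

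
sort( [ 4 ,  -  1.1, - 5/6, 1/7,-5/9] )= [ - 1.1, - 5/6, - 5/9, 1/7,4] 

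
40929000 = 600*68215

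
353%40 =33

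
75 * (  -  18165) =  - 1362375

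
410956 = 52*7903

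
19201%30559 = 19201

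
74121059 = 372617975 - 298496916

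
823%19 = 6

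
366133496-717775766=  - 351642270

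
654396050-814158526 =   -  159762476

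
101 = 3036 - 2935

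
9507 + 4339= 13846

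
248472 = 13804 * 18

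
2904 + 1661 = 4565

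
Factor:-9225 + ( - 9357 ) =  - 2^1*3^1*19^1 *163^1 =- 18582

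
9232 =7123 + 2109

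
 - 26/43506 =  - 13/21753= -0.00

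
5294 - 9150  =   - 3856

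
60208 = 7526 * 8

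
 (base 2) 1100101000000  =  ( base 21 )edh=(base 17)1564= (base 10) 6464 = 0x1940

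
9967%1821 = 862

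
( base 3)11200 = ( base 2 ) 1111110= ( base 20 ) 66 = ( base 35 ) 3l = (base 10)126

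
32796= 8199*4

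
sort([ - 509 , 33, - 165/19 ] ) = [ - 509, - 165/19,33]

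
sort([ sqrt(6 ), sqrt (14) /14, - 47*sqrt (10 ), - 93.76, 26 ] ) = [ - 47*sqrt (10 ), - 93.76 , sqrt(14)/14 , sqrt( 6),26] 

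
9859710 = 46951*210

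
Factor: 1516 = 2^2 * 379^1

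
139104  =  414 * 336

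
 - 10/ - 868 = 5/434  =  0.01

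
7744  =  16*484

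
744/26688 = 31/1112 = 0.03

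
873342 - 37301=836041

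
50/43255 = 10/8651=0.00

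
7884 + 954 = 8838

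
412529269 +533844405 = 946373674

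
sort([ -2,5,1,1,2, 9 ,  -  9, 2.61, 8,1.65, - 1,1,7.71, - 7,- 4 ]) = [-9 ,-7, - 4, - 2, - 1, 1, 1,1, 1.65, 2, 2.61,5, 7.71, 8,9 ] 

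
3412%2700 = 712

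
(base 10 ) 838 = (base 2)1101000110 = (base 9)1131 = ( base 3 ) 1011001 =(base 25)18d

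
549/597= 183/199 = 0.92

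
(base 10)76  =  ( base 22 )3a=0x4C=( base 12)64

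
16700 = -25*( - 668 )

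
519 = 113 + 406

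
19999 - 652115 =-632116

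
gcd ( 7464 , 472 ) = 8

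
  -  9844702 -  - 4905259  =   - 4939443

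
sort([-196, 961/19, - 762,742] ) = [ - 762, - 196, 961/19,742] 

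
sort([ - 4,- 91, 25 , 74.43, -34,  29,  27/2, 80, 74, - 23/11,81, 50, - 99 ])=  [ - 99, - 91, - 34,  -  4,  -  23/11 , 27/2,25, 29,50, 74  ,  74.43,80,81]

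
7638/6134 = 1  +  752/3067 = 1.25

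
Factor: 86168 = 2^3*10771^1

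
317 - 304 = 13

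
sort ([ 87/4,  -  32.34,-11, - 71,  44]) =[ - 71, - 32.34, - 11,87/4,44]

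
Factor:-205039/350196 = -2^( - 2)*3^( - 1 ) * 7^(  -  1) * 11^(-1 )*541^1 = - 541/924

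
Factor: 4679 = 4679^1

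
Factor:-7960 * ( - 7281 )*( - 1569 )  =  - 90934156440  =  - 2^3 *3^3 * 5^1 * 199^1 * 523^1*809^1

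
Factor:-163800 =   -  2^3 * 3^2*5^2*7^1*13^1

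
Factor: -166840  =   - 2^3 * 5^1*43^1*97^1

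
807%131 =21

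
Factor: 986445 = 3^3*5^1*7307^1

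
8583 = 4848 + 3735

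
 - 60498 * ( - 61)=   3690378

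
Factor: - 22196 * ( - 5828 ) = 2^4*31^2*47^1*179^1 = 129358288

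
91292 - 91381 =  -89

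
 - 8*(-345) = 2760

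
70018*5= 350090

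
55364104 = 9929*5576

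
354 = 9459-9105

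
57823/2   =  28911 + 1/2=28911.50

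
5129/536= 5129/536 = 9.57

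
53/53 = 1 = 1.00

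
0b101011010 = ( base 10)346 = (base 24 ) ea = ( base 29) BR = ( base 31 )b5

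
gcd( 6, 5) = 1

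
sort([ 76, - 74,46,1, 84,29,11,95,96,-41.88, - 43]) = [ - 74,-43, - 41.88,  1, 11, 29,46,76,  84,95,96 ] 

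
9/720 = 1/80 = 0.01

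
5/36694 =5/36694= 0.00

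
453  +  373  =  826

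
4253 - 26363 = - 22110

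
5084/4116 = 1271/1029= 1.24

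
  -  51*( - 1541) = 78591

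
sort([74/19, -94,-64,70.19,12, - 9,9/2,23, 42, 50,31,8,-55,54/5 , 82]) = [ - 94, - 64, - 55, - 9, 74/19,9/2, 8,54/5,12, 23 , 31, 42, 50,70.19, 82] 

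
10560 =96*110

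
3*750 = 2250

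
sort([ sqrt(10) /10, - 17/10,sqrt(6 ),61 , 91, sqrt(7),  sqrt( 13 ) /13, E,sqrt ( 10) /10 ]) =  [ - 17/10,sqrt( 13)/13, sqrt ( 10 ) /10, sqrt(10 ) /10,sqrt (6 ),sqrt(7),E,  61,  91 ]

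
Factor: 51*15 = 765 =3^2*5^1*17^1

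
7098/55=129 +3/55 =129.05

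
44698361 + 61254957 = 105953318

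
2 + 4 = 6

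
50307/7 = 50307/7 = 7186.71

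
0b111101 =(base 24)2d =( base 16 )3d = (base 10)61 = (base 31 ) 1U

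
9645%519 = 303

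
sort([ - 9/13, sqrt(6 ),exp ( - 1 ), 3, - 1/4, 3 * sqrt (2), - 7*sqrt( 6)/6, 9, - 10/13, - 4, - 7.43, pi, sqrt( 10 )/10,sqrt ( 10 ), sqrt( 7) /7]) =[ - 7.43 , - 4, - 7 *sqrt( 6)/6, - 10/13, - 9/13, - 1/4, sqrt( 10)/10,  exp( - 1 ),sqrt(7 ) /7 , sqrt(6 ), 3,  pi, sqrt(10 ),3 * sqrt( 2 ), 9]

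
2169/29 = 74 + 23/29 =74.79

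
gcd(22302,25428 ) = 6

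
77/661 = 77/661 = 0.12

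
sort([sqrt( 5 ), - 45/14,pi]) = [ - 45/14,sqrt( 5),pi] 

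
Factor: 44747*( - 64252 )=  -  2^2*29^1*1543^1*16063^1 = -  2875084244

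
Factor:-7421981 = -7^2*167^1*907^1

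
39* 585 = 22815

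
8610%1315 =720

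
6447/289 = 22 +89/289 = 22.31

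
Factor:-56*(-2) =112 = 2^4*7^1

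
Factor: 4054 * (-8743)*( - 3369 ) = 119411247018 = 2^1 * 3^1 * 7^1*1123^1 * 1249^1*2027^1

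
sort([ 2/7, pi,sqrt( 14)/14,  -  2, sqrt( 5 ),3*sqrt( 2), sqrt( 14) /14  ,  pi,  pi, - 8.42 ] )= [ - 8.42,  -  2, sqrt(14)/14,sqrt( 14 )/14,2/7,sqrt( 5), pi, pi, pi, 3*sqrt( 2 ) ]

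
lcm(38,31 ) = 1178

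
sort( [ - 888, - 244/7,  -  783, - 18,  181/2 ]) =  [ - 888, - 783, - 244/7,  -  18, 181/2 ] 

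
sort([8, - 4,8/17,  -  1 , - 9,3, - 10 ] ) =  [ - 10,-9, - 4 ,  -  1,8/17,3, 8 ] 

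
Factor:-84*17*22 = - 2^3*3^1*7^1*11^1*17^1 = -31416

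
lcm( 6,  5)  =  30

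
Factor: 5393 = 5393^1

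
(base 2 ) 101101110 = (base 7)1032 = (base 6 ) 1410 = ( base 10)366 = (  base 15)196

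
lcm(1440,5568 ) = 83520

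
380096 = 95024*4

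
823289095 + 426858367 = 1250147462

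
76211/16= 4763  +  3/16 = 4763.19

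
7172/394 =18 + 40/197 = 18.20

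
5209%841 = 163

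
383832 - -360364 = 744196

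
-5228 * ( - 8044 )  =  42054032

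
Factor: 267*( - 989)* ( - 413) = 3^1 * 7^1*23^1*43^1 * 59^1*89^1  =  109058019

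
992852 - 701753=291099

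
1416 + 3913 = 5329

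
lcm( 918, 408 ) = 3672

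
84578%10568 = 34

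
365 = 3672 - 3307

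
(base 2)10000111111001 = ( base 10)8697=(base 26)cmd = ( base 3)102221010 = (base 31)91H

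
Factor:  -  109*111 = -3^1*37^1*109^1 = - 12099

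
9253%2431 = 1960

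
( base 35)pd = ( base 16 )378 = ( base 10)888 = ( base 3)1012220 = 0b1101111000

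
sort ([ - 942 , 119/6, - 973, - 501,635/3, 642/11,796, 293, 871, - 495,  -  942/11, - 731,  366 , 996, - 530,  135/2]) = [ - 973, - 942, - 731, - 530, - 501, - 495, - 942/11, 119/6, 642/11,135/2,635/3,293, 366, 796,871,996 ]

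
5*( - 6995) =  - 34975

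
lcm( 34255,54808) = 274040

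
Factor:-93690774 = -2^1*3^2*17^1* 223^1*1373^1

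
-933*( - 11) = 10263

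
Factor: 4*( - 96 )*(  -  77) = 29568 = 2^7*3^1*7^1*11^1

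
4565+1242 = 5807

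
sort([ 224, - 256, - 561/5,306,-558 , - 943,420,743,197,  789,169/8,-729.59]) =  [ - 943, - 729.59, - 558, - 256,- 561/5,169/8, 197,224, 306,420,743,789 ] 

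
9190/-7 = - 9190/7 = -  1312.86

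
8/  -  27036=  - 2/6759= -0.00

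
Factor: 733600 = 2^5*5^2*7^1 * 131^1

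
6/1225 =6/1225 = 0.00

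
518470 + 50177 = 568647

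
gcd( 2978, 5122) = 2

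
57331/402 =142 + 247/402 = 142.61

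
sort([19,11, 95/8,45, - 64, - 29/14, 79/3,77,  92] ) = [ - 64,-29/14, 11, 95/8,19,79/3, 45,  77, 92]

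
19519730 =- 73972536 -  - 93492266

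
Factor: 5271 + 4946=17^1*601^1 = 10217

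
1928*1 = 1928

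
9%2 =1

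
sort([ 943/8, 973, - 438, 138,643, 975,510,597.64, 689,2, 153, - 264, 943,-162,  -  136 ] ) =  [-438,- 264, - 162, - 136,2, 943/8,138,153, 510, 597.64  ,  643, 689, 943,973, 975]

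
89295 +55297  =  144592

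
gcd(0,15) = 15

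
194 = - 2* ( - 97 ) 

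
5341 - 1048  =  4293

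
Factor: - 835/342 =-2^(  -  1 )*  3^(-2)*5^1 * 19^( - 1)*167^1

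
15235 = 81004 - 65769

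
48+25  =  73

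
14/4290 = 7/2145 = 0.00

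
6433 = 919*7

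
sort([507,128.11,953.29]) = [128.11, 507,953.29]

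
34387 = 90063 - 55676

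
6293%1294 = 1117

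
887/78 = 887/78 = 11.37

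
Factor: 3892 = 2^2 *7^1*139^1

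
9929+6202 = 16131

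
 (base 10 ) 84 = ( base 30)2O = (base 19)48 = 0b1010100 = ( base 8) 124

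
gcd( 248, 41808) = 8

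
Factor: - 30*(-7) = 210 = 2^1*3^1*5^1*7^1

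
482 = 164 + 318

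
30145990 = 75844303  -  45698313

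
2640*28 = 73920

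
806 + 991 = 1797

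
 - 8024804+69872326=61847522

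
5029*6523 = 32804167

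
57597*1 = 57597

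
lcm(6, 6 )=6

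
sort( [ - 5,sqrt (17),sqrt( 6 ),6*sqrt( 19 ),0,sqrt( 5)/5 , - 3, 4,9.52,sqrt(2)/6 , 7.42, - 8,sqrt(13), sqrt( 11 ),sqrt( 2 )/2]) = [ - 8,-5, - 3 , 0, sqrt(2)/6, sqrt(5)/5,  sqrt ( 2)/2,sqrt( 6),sqrt( 11 ), sqrt( 13 ),  4, sqrt( 17),7.42,9.52, 6 * sqrt( 19 ) ] 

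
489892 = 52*9421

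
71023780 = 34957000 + 36066780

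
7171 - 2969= 4202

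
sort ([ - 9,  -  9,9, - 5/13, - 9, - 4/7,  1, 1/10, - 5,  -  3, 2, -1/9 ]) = [-9, - 9, - 9, - 5, - 3, - 4/7, - 5/13,-1/9,  1/10,  1, 2,9 ]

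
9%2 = 1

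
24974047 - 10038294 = 14935753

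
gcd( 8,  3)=1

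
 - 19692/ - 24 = 820 + 1/2 = 820.50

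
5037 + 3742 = 8779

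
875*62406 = 54605250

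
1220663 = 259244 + 961419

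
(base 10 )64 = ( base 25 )2E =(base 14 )48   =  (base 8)100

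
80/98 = 40/49 = 0.82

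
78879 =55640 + 23239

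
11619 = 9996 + 1623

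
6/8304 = 1/1384 = 0.00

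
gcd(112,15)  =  1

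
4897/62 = 78 + 61/62 = 78.98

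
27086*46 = 1245956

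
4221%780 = 321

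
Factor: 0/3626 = 0^1   =  0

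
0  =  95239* 0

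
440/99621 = 440/99621 = 0.00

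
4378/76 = 57 + 23/38 = 57.61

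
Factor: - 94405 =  - 5^1*79^1*239^1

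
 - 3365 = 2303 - 5668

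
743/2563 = 743/2563 = 0.29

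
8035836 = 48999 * 164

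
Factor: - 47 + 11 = -36 = - 2^2*3^2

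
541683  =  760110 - 218427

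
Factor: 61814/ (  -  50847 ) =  - 2^1*3^( - 1 )*17^ ( - 1)*31^1  =  -  62/51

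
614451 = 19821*31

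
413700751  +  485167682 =898868433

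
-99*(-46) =4554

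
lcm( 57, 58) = 3306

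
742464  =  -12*( - 61872)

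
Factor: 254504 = 2^3  *  29^1 * 1097^1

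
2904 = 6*484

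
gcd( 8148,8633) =97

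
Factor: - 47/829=-47^1 * 829^(  -  1)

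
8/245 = 8/245 =0.03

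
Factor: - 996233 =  -7^1 * 142319^1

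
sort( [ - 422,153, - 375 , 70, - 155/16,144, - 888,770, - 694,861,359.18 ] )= [ - 888, - 694, - 422, - 375,  -  155/16,70,  144,153 , 359.18, 770,861]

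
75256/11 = 75256/11 = 6841.45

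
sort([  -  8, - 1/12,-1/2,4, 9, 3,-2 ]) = [  -  8, - 2, - 1/2,  -  1/12,3, 4,9] 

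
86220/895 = 96 + 60/179 = 96.34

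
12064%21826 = 12064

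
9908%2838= 1394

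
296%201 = 95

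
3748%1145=313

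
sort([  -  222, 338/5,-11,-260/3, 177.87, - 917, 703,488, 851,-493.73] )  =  [- 917,-493.73,-222,-260/3,  -  11, 338/5, 177.87, 488,703, 851]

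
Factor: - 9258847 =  - 13^1*712219^1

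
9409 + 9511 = 18920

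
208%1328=208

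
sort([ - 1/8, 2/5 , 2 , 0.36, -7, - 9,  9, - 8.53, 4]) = [-9,-8.53, - 7, - 1/8, 0.36,2/5, 2, 4, 9]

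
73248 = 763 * 96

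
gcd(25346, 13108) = 58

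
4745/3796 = 1 + 1/4 = 1.25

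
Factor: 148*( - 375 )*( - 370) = 2^3  *3^1 * 5^4 * 37^2 = 20535000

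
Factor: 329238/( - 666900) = - 469/950= -  2^( - 1)*5^(- 2 )*7^1*19^(  -  1)*67^1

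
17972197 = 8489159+9483038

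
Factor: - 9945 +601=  - 2^7*73^1 = -  9344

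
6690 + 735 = 7425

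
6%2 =0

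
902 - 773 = 129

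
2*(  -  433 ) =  - 866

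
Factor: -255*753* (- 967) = 3^2*5^1 * 17^1*251^1*967^1 = 185678505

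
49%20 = 9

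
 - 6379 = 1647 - 8026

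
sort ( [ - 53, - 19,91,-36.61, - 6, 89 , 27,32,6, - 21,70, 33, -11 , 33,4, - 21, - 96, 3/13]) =[ - 96, - 53,  -  36.61, - 21, - 21, - 19, - 11, - 6,  3/13 , 4, 6, 27, 32, 33, 33,  70 , 89, 91]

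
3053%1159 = 735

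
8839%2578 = 1105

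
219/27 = 8 + 1/9 = 8.11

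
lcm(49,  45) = 2205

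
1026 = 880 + 146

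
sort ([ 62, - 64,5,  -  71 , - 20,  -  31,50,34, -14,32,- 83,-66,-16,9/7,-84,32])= [ - 84, - 83, - 71, - 66, - 64, - 31,-20 , - 16, - 14,9/7, 5,32, 32, 34, 50, 62 ]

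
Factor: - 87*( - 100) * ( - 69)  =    -  600300 = - 2^2*3^2 * 5^2 * 23^1 * 29^1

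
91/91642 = 91/91642 = 0.00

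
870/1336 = 435/668 = 0.65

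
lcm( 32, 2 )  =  32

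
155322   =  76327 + 78995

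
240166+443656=683822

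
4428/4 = 1107 = 1107.00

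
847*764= 647108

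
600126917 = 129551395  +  470575522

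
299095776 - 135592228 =163503548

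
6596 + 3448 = 10044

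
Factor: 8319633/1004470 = 2^( - 1)*3^1 * 5^( - 1 )*7^1*100447^( - 1 )*396173^1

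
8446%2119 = 2089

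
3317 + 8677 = 11994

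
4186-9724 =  - 5538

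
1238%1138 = 100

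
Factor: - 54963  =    -  3^2*31^1*197^1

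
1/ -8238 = -1/8238 = -  0.00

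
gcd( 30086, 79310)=14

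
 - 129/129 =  - 1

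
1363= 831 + 532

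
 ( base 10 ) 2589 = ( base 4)220131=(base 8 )5035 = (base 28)38D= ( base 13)1242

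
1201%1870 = 1201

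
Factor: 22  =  2^1*11^1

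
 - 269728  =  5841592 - 6111320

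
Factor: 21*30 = 2^1 * 3^2*5^1*7^1 =630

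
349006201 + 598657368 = 947663569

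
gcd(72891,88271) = 1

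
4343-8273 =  - 3930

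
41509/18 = 41509/18 =2306.06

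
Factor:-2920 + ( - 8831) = - 3^1 * 3917^1 = - 11751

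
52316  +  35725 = 88041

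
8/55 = 8/55=0.15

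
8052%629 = 504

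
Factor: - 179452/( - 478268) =13^1* 17^1*19^( - 1 )*31^( - 1 ) = 221/589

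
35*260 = 9100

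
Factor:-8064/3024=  - 2^3 * 3^( - 1 ) = - 8/3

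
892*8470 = 7555240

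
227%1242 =227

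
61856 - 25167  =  36689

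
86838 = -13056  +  99894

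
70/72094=35/36047 = 0.00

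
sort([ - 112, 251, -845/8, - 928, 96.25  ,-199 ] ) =[ - 928, - 199, - 112, - 845/8, 96.25,251]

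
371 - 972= - 601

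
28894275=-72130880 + 101025155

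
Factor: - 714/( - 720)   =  2^( - 3)*3^ ( - 1)*5^ ( - 1)*7^1 * 17^1 = 119/120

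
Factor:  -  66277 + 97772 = 31495 = 5^1 * 6299^1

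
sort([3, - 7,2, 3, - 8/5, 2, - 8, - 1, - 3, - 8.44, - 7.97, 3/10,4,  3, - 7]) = [  -  8.44, - 8, - 7.97, - 7, - 7,  -  3, - 8/5, - 1,3/10, 2,  2, 3, 3,  3,4]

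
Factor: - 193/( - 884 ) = 2^ ( - 2 )  *  13^( -1 )*17^( - 1 )*193^1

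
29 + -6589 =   -  6560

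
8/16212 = 2/4053 = 0.00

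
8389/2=8389/2 = 4194.50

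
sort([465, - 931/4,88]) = [ - 931/4,88, 465] 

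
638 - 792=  - 154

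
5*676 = 3380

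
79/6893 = 79/6893 = 0.01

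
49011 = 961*51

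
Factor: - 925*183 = -3^1*5^2*37^1 * 61^1 = -169275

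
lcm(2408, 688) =4816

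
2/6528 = 1/3264 = 0.00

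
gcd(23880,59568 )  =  24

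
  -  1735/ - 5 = 347 + 0/1 = 347.00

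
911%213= 59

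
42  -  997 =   -  955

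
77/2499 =11/357 =0.03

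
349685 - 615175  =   - 265490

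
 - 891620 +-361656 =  -1253276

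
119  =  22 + 97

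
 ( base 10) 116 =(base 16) 74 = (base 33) 3H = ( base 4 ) 1310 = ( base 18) 68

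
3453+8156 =11609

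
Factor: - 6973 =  - 19^1*367^1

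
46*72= 3312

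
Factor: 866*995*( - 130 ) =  - 112017100 = -  2^2 * 5^2 * 13^1*199^1*433^1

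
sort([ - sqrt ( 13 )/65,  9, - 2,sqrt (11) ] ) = [ - 2, - sqrt(13)/65,sqrt( 11), 9]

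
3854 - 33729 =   -  29875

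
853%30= 13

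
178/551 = 178/551 = 0.32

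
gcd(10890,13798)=2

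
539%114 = 83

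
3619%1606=407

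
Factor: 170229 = 3^1*179^1*317^1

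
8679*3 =26037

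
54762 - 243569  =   - 188807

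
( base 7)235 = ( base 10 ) 124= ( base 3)11121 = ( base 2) 1111100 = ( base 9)147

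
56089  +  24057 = 80146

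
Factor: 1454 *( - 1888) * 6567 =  - 18027413184 = -2^6 * 3^1*11^1*59^1*199^1 *727^1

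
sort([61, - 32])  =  [ - 32, 61]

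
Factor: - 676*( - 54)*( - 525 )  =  -19164600 = - 2^3*3^4*5^2*7^1*13^2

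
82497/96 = 859  +  11/32=859.34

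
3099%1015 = 54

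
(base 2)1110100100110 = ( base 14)2A10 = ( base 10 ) 7462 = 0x1D26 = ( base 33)6S4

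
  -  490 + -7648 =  - 8138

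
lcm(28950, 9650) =28950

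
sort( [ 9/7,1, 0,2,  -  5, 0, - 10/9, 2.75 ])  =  [-5 , - 10/9,0, 0, 1, 9/7,2 , 2.75 ] 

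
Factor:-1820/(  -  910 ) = 2 = 2^1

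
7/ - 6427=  - 1  +  6420/6427 = - 0.00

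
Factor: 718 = 2^1*359^1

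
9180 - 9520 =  - 340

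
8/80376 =1/10047=0.00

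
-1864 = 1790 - 3654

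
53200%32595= 20605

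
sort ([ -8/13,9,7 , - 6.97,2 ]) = [ -6.97, - 8/13,2,7, 9]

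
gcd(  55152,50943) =3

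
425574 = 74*5751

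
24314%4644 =1094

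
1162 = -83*(  -  14 ) 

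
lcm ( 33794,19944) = 1216584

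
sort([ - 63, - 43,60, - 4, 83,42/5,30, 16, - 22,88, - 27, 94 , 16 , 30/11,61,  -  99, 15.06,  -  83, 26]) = [ - 99, - 83,-63,  -  43, - 27 , - 22, - 4, 30/11,42/5, 15.06, 16,  16, 26, 30, 60, 61 , 83, 88, 94]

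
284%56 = 4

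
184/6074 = 92/3037 = 0.03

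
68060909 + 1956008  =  70016917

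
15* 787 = 11805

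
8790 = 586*15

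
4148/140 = 1037/35 = 29.63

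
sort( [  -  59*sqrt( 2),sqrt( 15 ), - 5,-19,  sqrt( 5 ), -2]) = [ - 59*sqrt( 2 ),-19,-5, - 2, sqrt( 5), sqrt( 15 ) ]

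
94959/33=31653/11 = 2877.55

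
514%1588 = 514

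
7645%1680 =925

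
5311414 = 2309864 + 3001550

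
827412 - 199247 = 628165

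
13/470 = 13/470 = 0.03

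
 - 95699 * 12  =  -1148388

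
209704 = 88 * 2383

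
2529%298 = 145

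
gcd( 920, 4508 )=92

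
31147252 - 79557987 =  - 48410735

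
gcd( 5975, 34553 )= 1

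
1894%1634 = 260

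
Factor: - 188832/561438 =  - 2^4 *3^ ( - 2)*7^1*37^(-1 )=-112/333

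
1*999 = 999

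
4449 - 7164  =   - 2715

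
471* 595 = 280245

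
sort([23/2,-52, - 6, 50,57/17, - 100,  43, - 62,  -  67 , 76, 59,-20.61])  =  [ - 100, - 67, -62, - 52, - 20.61, - 6,57/17,  23/2,43, 50, 59, 76]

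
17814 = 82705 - 64891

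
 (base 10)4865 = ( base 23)94c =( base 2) 1001100000001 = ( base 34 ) 473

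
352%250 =102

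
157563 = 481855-324292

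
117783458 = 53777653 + 64005805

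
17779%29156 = 17779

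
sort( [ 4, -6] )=[-6, 4] 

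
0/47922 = 0 = 0.00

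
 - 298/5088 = -149/2544=-0.06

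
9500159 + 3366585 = 12866744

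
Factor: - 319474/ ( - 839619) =2^1*3^ ( - 3)*11^( - 2)*257^( - 1)*159737^1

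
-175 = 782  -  957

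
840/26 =420/13 = 32.31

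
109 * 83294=9079046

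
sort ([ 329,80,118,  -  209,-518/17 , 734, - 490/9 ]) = [ -209, - 490/9, - 518/17,80,118, 329, 734]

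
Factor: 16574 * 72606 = 2^2* 3^1 * 8287^1 * 12101^1 = 1203371844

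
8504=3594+4910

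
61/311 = 61/311 = 0.20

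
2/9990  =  1/4995= 0.00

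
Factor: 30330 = 2^1* 3^2*5^1*337^1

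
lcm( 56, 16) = 112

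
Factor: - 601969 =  - 601969^1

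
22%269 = 22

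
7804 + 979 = 8783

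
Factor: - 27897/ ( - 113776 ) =51/208 = 2^(  -  4 )* 3^1*13^ ( -1)*17^1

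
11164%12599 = 11164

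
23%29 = 23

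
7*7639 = 53473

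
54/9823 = 54/9823 = 0.01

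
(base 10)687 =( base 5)10222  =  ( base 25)12c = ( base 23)16K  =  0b1010101111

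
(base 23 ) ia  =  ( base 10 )424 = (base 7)1144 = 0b110101000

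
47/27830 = 47/27830 = 0.00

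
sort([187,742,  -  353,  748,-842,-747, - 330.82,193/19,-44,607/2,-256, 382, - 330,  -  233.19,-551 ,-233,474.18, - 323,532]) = [-842, - 747,  -  551,-353,-330.82,-330,-323,-256,  -  233.19, - 233,-44,193/19,187,  607/2,382,474.18,532, 742,748] 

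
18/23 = 18/23 = 0.78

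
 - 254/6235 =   -  254/6235 = -0.04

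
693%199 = 96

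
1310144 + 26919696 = 28229840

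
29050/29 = 1001 + 21/29  =  1001.72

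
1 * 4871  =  4871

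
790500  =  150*5270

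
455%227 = 1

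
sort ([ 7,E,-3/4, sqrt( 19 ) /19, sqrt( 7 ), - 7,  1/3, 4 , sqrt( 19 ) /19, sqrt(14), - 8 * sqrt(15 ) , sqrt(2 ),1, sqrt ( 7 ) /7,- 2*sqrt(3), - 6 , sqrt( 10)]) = [-8*sqrt(  15),-7, - 6, - 2*  sqrt(3), - 3/4, sqrt( 19)/19,sqrt(19)/19,  1/3, sqrt(7) /7,1 , sqrt( 2 ),sqrt ( 7),E, sqrt( 10 ),sqrt( 14 ) , 4,7]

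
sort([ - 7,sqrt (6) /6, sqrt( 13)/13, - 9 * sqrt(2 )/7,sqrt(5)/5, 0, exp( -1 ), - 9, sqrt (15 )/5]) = [ - 9, - 7, - 9 * sqrt( 2)/7, 0,sqrt(13)/13, exp (-1),  sqrt(6)/6,sqrt(5 ) /5, sqrt(15)/5 ] 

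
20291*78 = 1582698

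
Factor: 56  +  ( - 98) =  - 42 =- 2^1*3^1*7^1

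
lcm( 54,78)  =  702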